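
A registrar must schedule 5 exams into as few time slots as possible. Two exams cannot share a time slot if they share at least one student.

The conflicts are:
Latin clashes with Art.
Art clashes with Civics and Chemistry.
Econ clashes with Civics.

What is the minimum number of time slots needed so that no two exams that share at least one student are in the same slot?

2

Latin and Art conflict, so at least 2 time slots are needed.
2 time slots suffice: time slot 1 → {Art, Econ}; time slot 2 → {Latin, Civics, Chemistry}. Each listed conflict is separated.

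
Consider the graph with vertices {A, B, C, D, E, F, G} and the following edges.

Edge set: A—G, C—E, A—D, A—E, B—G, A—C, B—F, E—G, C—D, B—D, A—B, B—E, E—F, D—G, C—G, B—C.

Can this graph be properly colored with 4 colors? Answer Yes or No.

No

A, B, C, E, G form a clique, so at least 5 colors are needed.
So 4 colors are not enough.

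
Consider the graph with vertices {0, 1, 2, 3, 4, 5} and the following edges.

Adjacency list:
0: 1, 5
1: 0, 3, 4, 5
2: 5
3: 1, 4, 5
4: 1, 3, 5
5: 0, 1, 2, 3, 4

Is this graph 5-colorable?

Yes

The chromatic number is 4. 1, 3, 4, 5 are mutually adjacent (a clique of size 4), so at least 4 colors are needed.
4 colors suffice: color red → {5}; color blue → {1, 2}; color green → {0, 3}; color yellow → {4}.
Since 5 ≥ 4, a proper 5-coloring certainly exists.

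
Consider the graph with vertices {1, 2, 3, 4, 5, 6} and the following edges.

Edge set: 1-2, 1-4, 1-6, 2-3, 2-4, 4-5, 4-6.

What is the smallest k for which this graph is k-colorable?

3

1, 4, 6 are pairwise adjacent, so at least 3 colors are needed.
One proper 3-coloring: 1=blue, 2=green, 3=red, 4=red, 5=blue, 6=green. Each edge has distinct colors on its endpoints.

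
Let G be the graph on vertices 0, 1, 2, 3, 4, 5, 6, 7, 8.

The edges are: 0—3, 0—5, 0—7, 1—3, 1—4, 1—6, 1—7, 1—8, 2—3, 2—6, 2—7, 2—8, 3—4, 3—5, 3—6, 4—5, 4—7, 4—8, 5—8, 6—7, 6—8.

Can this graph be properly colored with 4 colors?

Yes

The chromatic number is 3. 1, 4, 8 are mutually adjacent, so at least 3 colors are needed.
A valid assignment using 3 colors: 0=b, 1=c, 2=c, 3=a, 4=b, 5=c, 6=b, 7=a, 8=a.
Since 4 ≥ 3, a proper 4-coloring certainly exists.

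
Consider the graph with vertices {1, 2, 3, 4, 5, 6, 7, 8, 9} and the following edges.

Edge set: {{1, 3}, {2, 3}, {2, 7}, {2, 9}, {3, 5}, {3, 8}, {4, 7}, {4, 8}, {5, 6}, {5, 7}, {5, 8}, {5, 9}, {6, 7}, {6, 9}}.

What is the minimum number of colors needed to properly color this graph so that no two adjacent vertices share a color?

3

3, 5, 8 are pairwise adjacent, so at least 3 colors are needed.
A valid assignment using 3 colors: 1=red, 2=red, 3=blue, 4=red, 5=red, 6=green, 7=blue, 8=green, 9=blue. Every edge joins two different colors.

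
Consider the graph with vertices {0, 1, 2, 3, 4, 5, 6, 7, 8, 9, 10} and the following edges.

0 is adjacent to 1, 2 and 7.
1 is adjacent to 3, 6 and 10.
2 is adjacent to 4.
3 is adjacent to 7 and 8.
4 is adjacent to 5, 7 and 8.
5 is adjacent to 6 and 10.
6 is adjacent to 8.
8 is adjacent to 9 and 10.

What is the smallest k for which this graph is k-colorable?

2

2 and 4 are adjacent, so at least 2 colors are needed.
One proper 2-coloring: 0=b, 1=a, 2=a, 3=b, 4=b, 5=a, 6=b, 7=a, 8=a, 9=b, 10=b. Every edge joins two different colors.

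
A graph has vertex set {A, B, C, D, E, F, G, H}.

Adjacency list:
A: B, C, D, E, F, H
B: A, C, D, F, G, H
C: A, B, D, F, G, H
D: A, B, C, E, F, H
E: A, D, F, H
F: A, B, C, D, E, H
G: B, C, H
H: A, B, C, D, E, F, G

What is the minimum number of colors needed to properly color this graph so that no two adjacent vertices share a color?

A, B, C, D, F, H are mutually adjacent (a clique of size 6), so at least 6 colors are needed.
A valid assignment using 6 colors: A=6, B=4, C=2, D=3, E=2, F=5, G=3, H=1. No two adjacent vertices share a color.

6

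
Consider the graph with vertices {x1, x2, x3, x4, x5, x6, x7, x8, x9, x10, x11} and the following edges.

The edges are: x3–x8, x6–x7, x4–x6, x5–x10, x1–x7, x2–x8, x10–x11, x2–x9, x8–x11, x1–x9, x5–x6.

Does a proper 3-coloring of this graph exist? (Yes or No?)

Yes

The chromatic number is 3. The cycle x8-x11-x10-x5-x6-x7-x1-x9-x2-x8 has odd length 9, so it cannot be 2-colored; at least 3 colors are needed.
3 colors suffice: color red → {x6, x8, x9, x10}; color blue → {x2, x3, x4, x5, x7, x11}; color green → {x1}.
That is already a proper 3-coloring.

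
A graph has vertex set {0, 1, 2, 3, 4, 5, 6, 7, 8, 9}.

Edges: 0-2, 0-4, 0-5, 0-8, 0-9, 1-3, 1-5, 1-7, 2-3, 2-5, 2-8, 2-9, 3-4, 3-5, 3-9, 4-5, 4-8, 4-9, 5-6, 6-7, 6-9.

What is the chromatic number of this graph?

3

0, 4, 5 are mutually adjacent, so at least 3 colors are needed.
A valid assignment using 3 colors: 0=blue, 1=green, 2=green, 3=blue, 4=green, 5=red, 6=blue, 7=red, 8=red, 9=red. Every edge joins two different colors.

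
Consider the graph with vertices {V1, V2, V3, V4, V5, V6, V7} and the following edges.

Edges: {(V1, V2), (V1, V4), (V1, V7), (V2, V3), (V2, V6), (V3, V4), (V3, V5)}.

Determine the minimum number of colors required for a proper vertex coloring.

V1 and V2 are adjacent, so at least 2 colors are needed.
A valid assignment using 2 colors: V1=2, V2=1, V3=2, V4=1, V5=1, V6=2, V7=1. Every edge joins two different colors.

2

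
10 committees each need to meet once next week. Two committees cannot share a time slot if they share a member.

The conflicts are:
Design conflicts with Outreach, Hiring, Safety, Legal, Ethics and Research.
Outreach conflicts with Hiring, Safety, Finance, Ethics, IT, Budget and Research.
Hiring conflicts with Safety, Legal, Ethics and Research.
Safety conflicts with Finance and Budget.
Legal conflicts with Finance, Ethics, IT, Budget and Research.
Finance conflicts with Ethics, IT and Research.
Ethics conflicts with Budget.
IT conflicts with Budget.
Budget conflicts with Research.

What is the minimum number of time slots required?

4

Design, Outreach, Hiring, Safety all conflict with each other, so at least 4 time slots are needed.
Using 4 time slots: Design=3, Outreach=1, Hiring=2, Safety=4, Legal=1, Finance=2, Ethics=4, IT=3, Budget=2, Research=4. No two conflicting committees share a time slot.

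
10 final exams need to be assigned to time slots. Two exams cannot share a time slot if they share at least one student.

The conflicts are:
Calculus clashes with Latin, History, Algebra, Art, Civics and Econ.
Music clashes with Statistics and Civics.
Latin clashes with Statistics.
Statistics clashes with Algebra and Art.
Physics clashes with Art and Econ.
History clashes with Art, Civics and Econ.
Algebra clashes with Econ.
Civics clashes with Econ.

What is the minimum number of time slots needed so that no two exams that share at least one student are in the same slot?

Calculus, History, Civics, Econ all conflict with each other, so at least 4 time slots are needed.
Using 4 time slots: Calculus=1, Music=2, Latin=2, Statistics=1, Physics=1, History=3, Algebra=3, Art=2, Civics=4, Econ=2. No two conflicting exams share a time slot.

4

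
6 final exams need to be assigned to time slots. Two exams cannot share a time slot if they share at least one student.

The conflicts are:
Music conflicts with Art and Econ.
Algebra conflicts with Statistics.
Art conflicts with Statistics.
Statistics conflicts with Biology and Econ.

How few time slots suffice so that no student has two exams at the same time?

2

Algebra and Statistics conflict, so at least 2 time slots are needed.
2 time slots suffice: time slot 1 → {Music, Statistics}; time slot 2 → {Algebra, Art, Biology, Econ}. Every pair that conflicts lands in different time slots.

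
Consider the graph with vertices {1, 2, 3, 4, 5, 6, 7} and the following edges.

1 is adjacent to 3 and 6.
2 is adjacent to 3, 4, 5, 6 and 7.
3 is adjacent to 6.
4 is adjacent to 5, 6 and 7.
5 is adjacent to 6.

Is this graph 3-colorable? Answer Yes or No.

2, 4, 5, 6 form a clique, so at least 4 colors are needed.
So 3 colors are not enough.

No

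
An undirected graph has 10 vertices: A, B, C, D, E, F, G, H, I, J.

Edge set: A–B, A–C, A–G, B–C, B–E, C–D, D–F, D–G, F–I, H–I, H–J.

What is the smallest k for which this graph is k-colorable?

A, B, C form a triangle, so at least 3 colors are needed.
3 colors suffice: color red → {B, D, H}; color blue → {A, E, F, J}; color green → {C, G, I}. Every edge joins two different colors.

3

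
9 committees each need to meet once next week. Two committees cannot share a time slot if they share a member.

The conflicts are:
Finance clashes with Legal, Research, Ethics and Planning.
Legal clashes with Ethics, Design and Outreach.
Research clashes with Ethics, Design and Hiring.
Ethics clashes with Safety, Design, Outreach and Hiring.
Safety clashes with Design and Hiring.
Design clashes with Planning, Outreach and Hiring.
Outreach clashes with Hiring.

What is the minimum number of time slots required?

Research, Ethics, Design, Hiring all conflict with each other, so at least 4 time slots are needed.
Using 4 time slots: Finance=1, Legal=3, Research=4, Ethics=2, Safety=4, Design=1, Planning=2, Outreach=4, Hiring=3. Each listed conflict is separated.

4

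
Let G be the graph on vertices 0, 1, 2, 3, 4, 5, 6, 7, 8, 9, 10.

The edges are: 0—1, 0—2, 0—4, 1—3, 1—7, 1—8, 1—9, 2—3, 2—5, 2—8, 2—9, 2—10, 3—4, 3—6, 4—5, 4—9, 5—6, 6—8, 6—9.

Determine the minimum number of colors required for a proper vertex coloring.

2 and 3 are adjacent, so at least 2 colors are needed.
A valid assignment using 2 colors: 0=blue, 1=red, 2=red, 3=blue, 4=red, 5=blue, 6=red, 7=blue, 8=blue, 9=blue, 10=blue. Every edge joins two different colors.

2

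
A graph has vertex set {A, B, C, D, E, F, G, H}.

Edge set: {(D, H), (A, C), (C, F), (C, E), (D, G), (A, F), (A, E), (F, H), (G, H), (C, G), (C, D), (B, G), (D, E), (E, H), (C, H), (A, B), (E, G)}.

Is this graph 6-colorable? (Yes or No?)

Yes

The chromatic number is 5. C, D, E, G, H are pairwise adjacent (a clique of size 5), so at least 5 colors are needed.
One proper 5-coloring: A=2, B=1, C=1, D=5, E=4, F=3, G=3, H=2.
Since 6 ≥ 5, a proper 6-coloring certainly exists.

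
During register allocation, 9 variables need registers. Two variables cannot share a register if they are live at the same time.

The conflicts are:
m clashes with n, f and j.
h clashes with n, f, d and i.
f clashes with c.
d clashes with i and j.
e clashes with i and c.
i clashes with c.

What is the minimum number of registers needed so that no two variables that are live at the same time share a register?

3

e, i, c are mutually in conflict, so at least 3 registers are needed.
3 registers suffice: register 1 → {m, i}; register 2 → {h, c, j}; register 3 → {n, f, d, e}. No two conflicting variables share a register.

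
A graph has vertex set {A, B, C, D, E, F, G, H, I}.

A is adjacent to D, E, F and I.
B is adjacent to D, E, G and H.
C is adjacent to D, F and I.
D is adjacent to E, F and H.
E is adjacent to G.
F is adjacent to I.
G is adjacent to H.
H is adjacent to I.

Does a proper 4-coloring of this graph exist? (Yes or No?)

The chromatic number is 3. B, G, H form a triangle, so at least 3 colors are needed.
One proper 3-coloring: A=3, B=3, C=3, D=1, E=2, F=2, G=1, H=2, I=1.
Since 4 ≥ 3, a proper 4-coloring certainly exists.

Yes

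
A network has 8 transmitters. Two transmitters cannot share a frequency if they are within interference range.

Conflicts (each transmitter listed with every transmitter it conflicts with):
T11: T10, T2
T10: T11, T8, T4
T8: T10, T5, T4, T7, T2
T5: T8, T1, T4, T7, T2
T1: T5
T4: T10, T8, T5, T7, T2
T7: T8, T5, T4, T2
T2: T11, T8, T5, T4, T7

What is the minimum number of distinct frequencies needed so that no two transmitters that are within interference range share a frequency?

5

T8, T5, T4, T7, T2 are mutually in conflict, so at least 5 frequencies are needed.
5 frequencies suffice: T11=1, T10=2, T8=3, T5=2, T1=1, T4=1, T7=5, T2=4. Every pair that conflicts lands in different frequencies.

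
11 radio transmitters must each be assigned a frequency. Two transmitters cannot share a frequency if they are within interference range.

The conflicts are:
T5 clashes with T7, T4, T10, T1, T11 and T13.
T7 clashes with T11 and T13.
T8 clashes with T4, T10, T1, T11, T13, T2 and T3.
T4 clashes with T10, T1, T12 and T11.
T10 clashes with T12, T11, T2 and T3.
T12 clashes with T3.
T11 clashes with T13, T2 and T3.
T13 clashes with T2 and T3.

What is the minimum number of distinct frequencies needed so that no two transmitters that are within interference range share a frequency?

T5, T7, T11, T13 are mutually in conflict, so at least 4 frequencies are needed.
4 frequencies suffice: frequency 1 → {T1, T12, T11}; frequency 2 → {T5, T8}; frequency 3 → {T10, T13}; frequency 4 → {T7, T4, T2, T3}. No two conflicting transmitters share a frequency.

4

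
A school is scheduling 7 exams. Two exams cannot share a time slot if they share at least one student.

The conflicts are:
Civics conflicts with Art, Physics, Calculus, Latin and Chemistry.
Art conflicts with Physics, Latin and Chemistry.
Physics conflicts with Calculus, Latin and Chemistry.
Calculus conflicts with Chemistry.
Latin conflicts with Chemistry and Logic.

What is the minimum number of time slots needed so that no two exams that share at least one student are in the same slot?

5

Civics, Art, Physics, Latin, Chemistry all conflict with each other, so at least 5 time slots are needed.
5 time slots suffice: time slot 1 → {Physics, Logic}; time slot 2 → {Calculus, Latin}; time slot 3 → {Civics}; time slot 4 → {Chemistry}; time slot 5 → {Art}. Every pair that conflicts lands in different time slots.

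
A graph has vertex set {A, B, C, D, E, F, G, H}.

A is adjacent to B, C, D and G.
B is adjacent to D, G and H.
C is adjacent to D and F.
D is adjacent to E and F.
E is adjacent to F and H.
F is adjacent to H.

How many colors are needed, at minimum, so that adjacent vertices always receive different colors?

3

C, D, F are pairwise adjacent, so at least 3 colors are needed.
3 colors suffice: A=3, B=2, C=2, D=1, E=2, F=3, G=1, H=1. Every edge joins two different colors.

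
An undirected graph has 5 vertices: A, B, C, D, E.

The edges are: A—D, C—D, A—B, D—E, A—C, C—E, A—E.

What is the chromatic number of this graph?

4

A, C, D, E are mutually adjacent (a clique of size 4), so at least 4 colors are needed.
4 colors suffice: color red → {A}; color blue → {B, C}; color green → {E}; color yellow → {D}. Every edge joins two different colors.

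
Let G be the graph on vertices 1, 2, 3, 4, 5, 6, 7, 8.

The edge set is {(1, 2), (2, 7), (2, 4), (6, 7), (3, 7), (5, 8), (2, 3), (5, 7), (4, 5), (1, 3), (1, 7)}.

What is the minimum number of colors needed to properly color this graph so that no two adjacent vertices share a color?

1, 2, 3, 7 are mutually adjacent (a clique of size 4), so at least 4 colors are needed.
4 colors suffice: color red → {4, 7, 8}; color blue → {2, 5, 6}; color green → {1}; color yellow → {3}. Every edge joins two different colors.

4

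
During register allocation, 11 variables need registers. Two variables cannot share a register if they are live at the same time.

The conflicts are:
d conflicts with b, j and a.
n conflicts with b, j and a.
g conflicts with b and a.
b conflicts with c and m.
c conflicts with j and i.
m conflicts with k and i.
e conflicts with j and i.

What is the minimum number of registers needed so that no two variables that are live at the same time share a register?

b and m conflict, so at least 2 registers are needed.
Using 2 registers: d=2, n=2, g=2, b=1, c=2, m=2, e=2, k=1, j=1, i=1, a=1. Each listed conflict is separated.

2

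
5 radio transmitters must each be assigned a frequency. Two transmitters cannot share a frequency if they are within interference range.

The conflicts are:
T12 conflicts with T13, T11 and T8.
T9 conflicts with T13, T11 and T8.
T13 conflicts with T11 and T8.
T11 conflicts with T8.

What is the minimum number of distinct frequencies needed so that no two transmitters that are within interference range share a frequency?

4

T9, T13, T11, T8 all conflict with each other, so at least 4 frequencies are needed.
4 frequencies suffice: T12=4, T9=4, T13=2, T11=3, T8=1. Each listed conflict is separated.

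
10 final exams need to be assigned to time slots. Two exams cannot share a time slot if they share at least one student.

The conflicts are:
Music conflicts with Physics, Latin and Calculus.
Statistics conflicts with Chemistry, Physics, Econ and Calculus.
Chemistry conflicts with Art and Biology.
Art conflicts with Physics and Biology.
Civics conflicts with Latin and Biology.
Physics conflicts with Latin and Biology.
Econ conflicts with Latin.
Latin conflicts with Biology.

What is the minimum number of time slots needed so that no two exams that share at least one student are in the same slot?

3

Music, Physics, Latin all conflict with each other, so at least 3 time slots are needed.
Using 3 time slots: Music=3, Statistics=2, Chemistry=1, Art=2, Civics=1, Physics=1, Econ=1, Latin=2, Biology=3, Calculus=1. Every pair that conflicts lands in different time slots.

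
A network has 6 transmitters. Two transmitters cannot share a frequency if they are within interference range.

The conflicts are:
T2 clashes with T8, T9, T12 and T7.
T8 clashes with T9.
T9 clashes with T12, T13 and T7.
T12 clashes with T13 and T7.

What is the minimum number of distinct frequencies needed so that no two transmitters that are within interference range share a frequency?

T2, T9, T12, T7 pairwise conflict, so at least 4 frequencies are needed.
4 frequencies suffice: frequency 1 → {T9}; frequency 2 → {T2, T13}; frequency 3 → {T8, T12}; frequency 4 → {T7}. No two conflicting transmitters share a frequency.

4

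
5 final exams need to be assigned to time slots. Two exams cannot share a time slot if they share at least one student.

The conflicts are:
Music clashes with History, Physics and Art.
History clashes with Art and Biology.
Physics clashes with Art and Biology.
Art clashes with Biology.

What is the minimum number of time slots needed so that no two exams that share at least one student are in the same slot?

3

Music, Physics, Art pairwise conflict, so at least 3 time slots are needed.
A valid assignment using 3 time slots: Music=3, History=2, Physics=2, Art=1, Biology=3. Each listed conflict is separated.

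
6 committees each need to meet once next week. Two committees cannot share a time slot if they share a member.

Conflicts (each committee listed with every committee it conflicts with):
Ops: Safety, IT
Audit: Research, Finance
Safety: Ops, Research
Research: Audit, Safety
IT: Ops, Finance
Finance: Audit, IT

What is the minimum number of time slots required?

2

IT and Finance conflict, so at least 2 time slots are needed.
Using 2 time slots: Ops=1, Audit=2, Safety=2, Research=1, IT=2, Finance=1. Each listed conflict is separated.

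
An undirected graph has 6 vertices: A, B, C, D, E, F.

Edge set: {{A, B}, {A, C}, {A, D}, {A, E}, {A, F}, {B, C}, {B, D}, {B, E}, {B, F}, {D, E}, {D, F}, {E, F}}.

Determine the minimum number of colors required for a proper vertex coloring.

5

A, B, D, E, F are mutually adjacent (a clique of size 5), so at least 5 colors are needed.
5 colors suffice: color red → {A}; color blue → {B}; color green → {C, F}; color yellow → {E}; color purple → {D}. No two adjacent vertices share a color.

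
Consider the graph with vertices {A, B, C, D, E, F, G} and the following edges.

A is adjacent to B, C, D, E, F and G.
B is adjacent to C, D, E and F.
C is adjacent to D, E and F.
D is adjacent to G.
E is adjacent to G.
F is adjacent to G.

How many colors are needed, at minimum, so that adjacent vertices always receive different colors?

A, B, C, D are pairwise adjacent (a clique of size 4), so at least 4 colors are needed.
One proper 4-coloring: A=1, B=2, C=3, D=4, E=4, F=4, G=2. No two adjacent vertices share a color.

4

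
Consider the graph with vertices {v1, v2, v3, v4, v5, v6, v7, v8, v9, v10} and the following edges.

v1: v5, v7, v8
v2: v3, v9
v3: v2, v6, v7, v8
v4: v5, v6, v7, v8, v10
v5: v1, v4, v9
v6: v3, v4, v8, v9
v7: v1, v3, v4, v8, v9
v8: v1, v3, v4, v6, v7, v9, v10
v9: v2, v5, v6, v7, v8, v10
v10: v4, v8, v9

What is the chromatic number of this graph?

3

v1, v7, v8 form a triangle, so at least 3 colors are needed.
3 colors suffice: color 1 → {v2, v5, v8}; color 2 → {v1, v3, v4, v9}; color 3 → {v6, v7, v10}. Every edge joins two different colors.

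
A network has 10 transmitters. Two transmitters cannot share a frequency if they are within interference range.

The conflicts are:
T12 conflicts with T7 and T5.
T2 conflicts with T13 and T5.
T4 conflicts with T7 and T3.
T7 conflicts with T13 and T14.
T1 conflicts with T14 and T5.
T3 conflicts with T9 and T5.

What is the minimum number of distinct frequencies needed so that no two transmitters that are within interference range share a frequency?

The cycle T7-T13-T2-T5-T12-T7 has odd length 5, so it cannot be 2-colored; at least 3 frequencies are needed.
3 frequencies suffice: T12=2, T2=2, T4=3, T7=1, T1=2, T3=2, T9=1, T13=3, T14=3, T5=1. No two conflicting transmitters share a frequency.

3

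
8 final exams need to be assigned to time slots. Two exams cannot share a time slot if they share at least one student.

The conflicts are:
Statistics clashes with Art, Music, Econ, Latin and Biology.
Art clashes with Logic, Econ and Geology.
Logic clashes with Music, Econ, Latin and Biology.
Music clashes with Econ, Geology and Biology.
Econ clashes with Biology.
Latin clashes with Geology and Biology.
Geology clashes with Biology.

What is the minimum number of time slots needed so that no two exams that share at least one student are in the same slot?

Logic, Music, Econ, Biology pairwise conflict, so at least 4 time slots are needed.
4 time slots suffice: time slot 1 → {Art, Biology}; time slot 2 → {Statistics, Logic, Geology}; time slot 3 → {Music, Latin}; time slot 4 → {Econ}. Each listed conflict is separated.

4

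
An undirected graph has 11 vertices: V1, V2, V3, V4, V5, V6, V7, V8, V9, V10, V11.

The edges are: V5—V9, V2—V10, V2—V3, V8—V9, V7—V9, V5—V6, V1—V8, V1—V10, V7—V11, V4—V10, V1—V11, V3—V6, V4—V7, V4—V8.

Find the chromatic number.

3

The cycle V11-V1-V10-V4-V7-V11 has odd length 5, so it cannot be 2-colored; at least 3 colors are needed.
3 colors suffice: color 1 → {V3, V9, V10, V11}; color 2 → {V2, V6, V7, V8}; color 3 → {V1, V4, V5}. No two adjacent vertices share a color.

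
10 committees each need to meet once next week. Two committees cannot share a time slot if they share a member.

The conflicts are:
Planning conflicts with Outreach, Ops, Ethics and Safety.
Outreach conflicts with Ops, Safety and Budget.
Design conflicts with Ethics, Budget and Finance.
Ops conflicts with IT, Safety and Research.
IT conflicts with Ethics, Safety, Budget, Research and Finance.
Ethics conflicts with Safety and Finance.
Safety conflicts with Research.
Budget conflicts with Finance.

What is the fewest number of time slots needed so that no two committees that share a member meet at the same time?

Planning, Outreach, Ops, Safety are mutually in conflict, so at least 4 time slots are needed.
4 time slots suffice: time slot 1 → {Safety, Budget}; time slot 2 → {Outreach, Design, IT}; time slot 3 → {Ops, Ethics}; time slot 4 → {Planning, Research, Finance}. Every pair that conflicts lands in different time slots.

4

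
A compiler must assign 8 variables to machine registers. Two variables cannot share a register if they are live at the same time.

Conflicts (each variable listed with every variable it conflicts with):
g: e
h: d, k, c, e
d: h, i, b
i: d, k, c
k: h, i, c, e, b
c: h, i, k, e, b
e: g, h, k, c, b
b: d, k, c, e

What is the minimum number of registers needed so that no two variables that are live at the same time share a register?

4

k, c, e, b pairwise conflict, so at least 4 registers are needed.
4 registers suffice: g=1, h=4, d=1, i=3, k=2, c=1, e=3, b=4. No two conflicting variables share a register.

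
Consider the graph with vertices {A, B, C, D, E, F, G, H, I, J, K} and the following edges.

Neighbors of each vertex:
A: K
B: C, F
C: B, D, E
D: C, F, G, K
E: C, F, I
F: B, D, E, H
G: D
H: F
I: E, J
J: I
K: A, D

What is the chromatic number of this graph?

A and K are adjacent, so at least 2 colors are needed.
2 colors suffice: A=2, B=2, C=1, D=2, E=2, F=1, G=1, H=2, I=1, J=2, K=1. No two adjacent vertices share a color.

2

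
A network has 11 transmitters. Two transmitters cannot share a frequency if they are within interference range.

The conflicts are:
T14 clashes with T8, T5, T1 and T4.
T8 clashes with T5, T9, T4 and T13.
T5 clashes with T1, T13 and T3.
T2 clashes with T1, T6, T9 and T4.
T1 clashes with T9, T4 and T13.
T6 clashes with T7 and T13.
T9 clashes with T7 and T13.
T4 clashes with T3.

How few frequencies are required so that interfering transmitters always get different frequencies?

T14, T1, T4 pairwise conflict, so at least 3 frequencies are needed.
A valid assignment using 3 frequencies: T14=3, T8=1, T5=2, T2=3, T1=1, T6=1, T9=2, T7=3, T4=2, T13=3, T3=1. Each listed conflict is separated.

3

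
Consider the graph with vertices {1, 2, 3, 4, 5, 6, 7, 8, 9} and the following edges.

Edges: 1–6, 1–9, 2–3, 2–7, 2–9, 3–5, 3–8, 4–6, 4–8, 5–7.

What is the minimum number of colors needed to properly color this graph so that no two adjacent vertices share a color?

The cycle 8-4-6-1-9-2-3-8 has odd length 7, so it cannot be 2-colored; at least 3 colors are needed.
3 colors suffice: color a → {1, 3, 4, 7}; color b → {2, 5, 6, 8}; color c → {9}. Every edge joins two different colors.

3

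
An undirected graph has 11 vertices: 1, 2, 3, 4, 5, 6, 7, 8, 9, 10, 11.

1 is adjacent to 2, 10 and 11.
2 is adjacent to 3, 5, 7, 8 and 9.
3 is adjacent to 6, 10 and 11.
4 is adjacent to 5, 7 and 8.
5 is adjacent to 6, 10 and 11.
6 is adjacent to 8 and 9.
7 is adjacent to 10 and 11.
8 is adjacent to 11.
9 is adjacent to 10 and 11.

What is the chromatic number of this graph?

2

5 and 10 are adjacent, so at least 2 colors are needed.
2 colors suffice: 1=b, 2=a, 3=b, 4=a, 5=b, 6=a, 7=b, 8=b, 9=b, 10=a, 11=a. Every edge joins two different colors.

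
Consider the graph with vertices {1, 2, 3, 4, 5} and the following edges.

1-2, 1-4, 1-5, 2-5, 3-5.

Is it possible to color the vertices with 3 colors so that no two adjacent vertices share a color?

The chromatic number is 3. 1, 2, 5 are pairwise adjacent, so at least 3 colors are needed.
3 colors suffice: color a → {4, 5}; color b → {1, 3}; color c → {2}.
That is already a proper 3-coloring.

Yes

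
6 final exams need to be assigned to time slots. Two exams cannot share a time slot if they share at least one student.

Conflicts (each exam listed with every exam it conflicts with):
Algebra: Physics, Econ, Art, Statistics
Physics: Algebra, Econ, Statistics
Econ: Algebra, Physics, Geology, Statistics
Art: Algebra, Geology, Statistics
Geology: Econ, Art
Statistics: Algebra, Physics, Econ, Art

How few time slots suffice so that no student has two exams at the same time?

Algebra, Physics, Econ, Statistics pairwise conflict, so at least 4 time slots are needed.
4 time slots suffice: time slot 1 → {Geology, Statistics}; time slot 2 → {Econ, Art}; time slot 3 → {Algebra}; time slot 4 → {Physics}. Every pair that conflicts lands in different time slots.

4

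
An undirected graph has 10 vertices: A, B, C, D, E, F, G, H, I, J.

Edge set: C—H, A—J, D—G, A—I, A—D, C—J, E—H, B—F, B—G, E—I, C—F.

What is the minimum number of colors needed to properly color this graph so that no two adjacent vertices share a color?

3

The cycle D-G-B-F-C-J-A-D has odd length 7, so it cannot be 2-colored; at least 3 colors are needed.
3 colors suffice: color 1 → {A, C, E, G}; color 2 → {D, F, H, I, J}; color 3 → {B}. Every edge joins two different colors.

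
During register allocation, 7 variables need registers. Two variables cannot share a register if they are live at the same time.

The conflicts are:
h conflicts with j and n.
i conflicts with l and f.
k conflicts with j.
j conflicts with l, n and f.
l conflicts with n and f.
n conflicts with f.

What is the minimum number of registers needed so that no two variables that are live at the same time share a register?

j, l, n, f are mutually in conflict, so at least 4 registers are needed.
4 registers suffice: h=2, i=1, k=2, j=1, l=3, n=4, f=2. Each listed conflict is separated.

4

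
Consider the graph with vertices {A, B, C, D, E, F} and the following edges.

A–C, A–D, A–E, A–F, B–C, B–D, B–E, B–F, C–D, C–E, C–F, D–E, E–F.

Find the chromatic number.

4

B, C, D, E are pairwise adjacent (a clique of size 4), so at least 4 colors are needed.
4 colors suffice: color red → {E}; color blue → {C}; color green → {A, B}; color yellow → {D, F}. Each edge has distinct colors on its endpoints.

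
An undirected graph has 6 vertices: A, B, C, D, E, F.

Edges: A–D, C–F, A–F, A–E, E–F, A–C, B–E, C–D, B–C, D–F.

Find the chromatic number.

A, C, D, F form a clique, so at least 4 colors are needed.
One proper 4-coloring: A=blue, B=red, C=green, D=yellow, E=green, F=red. No two adjacent vertices share a color.

4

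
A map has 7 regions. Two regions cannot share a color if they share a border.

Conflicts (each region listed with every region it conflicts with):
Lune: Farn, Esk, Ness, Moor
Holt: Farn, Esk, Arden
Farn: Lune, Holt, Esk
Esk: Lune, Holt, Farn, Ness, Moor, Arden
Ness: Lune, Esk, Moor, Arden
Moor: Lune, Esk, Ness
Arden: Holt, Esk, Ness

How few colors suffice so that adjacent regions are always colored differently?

Lune, Esk, Ness, Moor all conflict with each other, so at least 4 colors are needed.
4 colors suffice: color 1 → {Esk}; color 2 → {Lune, Holt}; color 3 → {Farn, Ness}; color 4 → {Moor, Arden}. Every pair that conflicts lands in different colors.

4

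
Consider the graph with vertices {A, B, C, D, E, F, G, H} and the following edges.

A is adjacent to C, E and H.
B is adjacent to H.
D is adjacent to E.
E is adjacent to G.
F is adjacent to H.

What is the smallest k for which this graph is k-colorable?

2

A and C are adjacent, so at least 2 colors are needed.
One proper 2-coloring: A=1, B=1, C=2, D=1, E=2, F=1, G=1, H=2. No two adjacent vertices share a color.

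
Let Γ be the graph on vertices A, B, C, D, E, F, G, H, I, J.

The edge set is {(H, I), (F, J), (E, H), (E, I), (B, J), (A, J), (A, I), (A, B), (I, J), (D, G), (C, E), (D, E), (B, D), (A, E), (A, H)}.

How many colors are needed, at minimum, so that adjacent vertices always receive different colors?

A, E, H, I form a clique, so at least 4 colors are needed.
4 colors suffice: A=blue, B=green, C=blue, D=blue, E=red, F=blue, G=red, H=yellow, I=green, J=red. Every edge joins two different colors.

4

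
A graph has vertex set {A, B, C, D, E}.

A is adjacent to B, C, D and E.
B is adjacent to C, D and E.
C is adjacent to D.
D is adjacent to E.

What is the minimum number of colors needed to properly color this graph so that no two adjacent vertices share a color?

A, B, D, E are pairwise adjacent (a clique of size 4), so at least 4 colors are needed.
4 colors suffice: color 1 → {D}; color 2 → {A}; color 3 → {B}; color 4 → {C, E}. Each edge has distinct colors on its endpoints.

4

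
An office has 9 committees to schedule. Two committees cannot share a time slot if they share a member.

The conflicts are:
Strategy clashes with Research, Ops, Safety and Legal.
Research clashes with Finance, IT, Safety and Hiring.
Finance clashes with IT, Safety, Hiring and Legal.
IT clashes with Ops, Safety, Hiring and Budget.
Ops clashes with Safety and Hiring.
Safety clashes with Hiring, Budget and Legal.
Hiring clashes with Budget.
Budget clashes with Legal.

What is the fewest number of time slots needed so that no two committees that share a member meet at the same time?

Research, Finance, IT, Safety, Hiring all conflict with each other, so at least 5 time slots are needed.
5 time slots suffice: Strategy=2, Research=4, Finance=5, IT=3, Ops=4, Safety=1, Hiring=2, Budget=4, Legal=3. No two conflicting committees share a time slot.

5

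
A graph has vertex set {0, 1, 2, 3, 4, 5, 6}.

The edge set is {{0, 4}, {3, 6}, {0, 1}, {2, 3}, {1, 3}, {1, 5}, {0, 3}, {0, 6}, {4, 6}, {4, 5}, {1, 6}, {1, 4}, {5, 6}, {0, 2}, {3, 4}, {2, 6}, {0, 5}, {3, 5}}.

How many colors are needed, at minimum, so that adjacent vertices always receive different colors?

0, 1, 3, 4, 5, 6 are mutually adjacent (a clique of size 6), so at least 6 colors are needed.
6 colors suffice: color red → {6}; color blue → {0}; color green → {3}; color yellow → {2, 4}; color purple → {1}; color orange → {5}. Every edge joins two different colors.

6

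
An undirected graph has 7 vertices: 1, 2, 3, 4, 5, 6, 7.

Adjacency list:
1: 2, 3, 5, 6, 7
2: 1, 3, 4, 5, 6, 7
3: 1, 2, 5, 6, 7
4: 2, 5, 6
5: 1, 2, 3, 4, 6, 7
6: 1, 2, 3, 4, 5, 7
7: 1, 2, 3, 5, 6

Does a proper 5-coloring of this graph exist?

1, 2, 3, 5, 6, 7 are pairwise adjacent (a clique of size 6), so at least 6 colors are needed.
So 5 colors are not enough.

No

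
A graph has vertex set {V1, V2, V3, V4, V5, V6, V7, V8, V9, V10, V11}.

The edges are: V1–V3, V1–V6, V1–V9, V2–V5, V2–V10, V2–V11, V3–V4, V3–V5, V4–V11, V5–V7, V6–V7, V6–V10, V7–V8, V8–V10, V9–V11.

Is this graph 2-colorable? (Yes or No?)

No

The cycle V1-V3-V4-V11-V9-V1 has odd length 5, so it cannot be 2-colored; at least 3 colors are needed.
So 2 colors are not enough.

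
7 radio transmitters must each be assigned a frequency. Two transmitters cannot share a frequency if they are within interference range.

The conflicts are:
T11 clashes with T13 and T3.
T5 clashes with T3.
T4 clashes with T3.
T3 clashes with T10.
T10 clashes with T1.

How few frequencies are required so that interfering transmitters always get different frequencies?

T3 and T10 conflict, so at least 2 frequencies are needed.
2 frequencies suffice: T11=2, T13=1, T5=2, T4=2, T3=1, T10=2, T1=1. Each listed conflict is separated.

2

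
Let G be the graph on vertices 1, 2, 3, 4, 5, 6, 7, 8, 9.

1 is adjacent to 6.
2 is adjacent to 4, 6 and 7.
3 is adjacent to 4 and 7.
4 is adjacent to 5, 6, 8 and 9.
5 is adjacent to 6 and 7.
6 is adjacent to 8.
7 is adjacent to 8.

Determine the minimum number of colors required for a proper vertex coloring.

2, 4, 6 are pairwise adjacent, so at least 3 colors are needed.
One proper 3-coloring: 1=a, 2=c, 3=b, 4=a, 5=c, 6=b, 7=a, 8=c, 9=b. Every edge joins two different colors.

3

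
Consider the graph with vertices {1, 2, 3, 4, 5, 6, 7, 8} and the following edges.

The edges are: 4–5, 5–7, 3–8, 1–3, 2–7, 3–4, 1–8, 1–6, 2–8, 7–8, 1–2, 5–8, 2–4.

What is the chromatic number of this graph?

3

1, 3, 8 are pairwise adjacent, so at least 3 colors are needed.
3 colors suffice: 1=b, 2=c, 3=c, 4=a, 5=c, 6=a, 7=b, 8=a. No two adjacent vertices share a color.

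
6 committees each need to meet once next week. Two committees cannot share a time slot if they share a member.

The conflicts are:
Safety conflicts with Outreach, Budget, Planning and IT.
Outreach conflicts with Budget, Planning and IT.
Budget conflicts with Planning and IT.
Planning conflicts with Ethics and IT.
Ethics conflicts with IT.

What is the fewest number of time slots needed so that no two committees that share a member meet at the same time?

5

Safety, Outreach, Budget, Planning, IT pairwise conflict, so at least 5 time slots are needed.
5 time slots suffice: Safety=3, Outreach=4, Budget=5, Planning=1, Ethics=3, IT=2. Each listed conflict is separated.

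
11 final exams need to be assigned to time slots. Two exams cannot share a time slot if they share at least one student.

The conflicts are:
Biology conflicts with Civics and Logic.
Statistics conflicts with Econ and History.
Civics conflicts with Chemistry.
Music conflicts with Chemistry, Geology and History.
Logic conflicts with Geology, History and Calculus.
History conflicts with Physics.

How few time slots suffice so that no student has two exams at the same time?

Biology and Logic conflict, so at least 2 time slots are needed.
2 time slots suffice: time slot 1 → {Statistics, Civics, Music, Logic, Physics}; time slot 2 → {Biology, Chemistry, Geology, Econ, History, Calculus}. Each listed conflict is separated.

2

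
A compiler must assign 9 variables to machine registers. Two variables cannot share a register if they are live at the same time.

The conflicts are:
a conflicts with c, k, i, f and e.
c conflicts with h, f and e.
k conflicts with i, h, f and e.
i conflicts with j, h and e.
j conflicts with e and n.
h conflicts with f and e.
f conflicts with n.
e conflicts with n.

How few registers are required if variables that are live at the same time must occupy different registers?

4

a, k, i, e are mutually in conflict, so at least 4 registers are needed.
4 registers suffice: register 1 → {f, e}; register 2 → {c, i, n}; register 3 → {a, j, h}; register 4 → {k}. No two conflicting variables share a register.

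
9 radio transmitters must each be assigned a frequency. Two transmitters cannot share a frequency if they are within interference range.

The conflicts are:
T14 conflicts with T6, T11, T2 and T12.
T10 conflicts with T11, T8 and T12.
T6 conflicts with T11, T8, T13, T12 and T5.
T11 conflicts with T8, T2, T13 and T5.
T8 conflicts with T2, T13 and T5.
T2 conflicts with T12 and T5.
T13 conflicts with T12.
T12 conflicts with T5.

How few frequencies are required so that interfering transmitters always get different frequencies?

T6, T11, T8, T5 are mutually in conflict, so at least 4 frequencies are needed.
Using 4 frequencies: T14=2, T10=3, T6=3, T11=1, T8=2, T2=3, T13=4, T12=1, T5=4. Every pair that conflicts lands in different frequencies.

4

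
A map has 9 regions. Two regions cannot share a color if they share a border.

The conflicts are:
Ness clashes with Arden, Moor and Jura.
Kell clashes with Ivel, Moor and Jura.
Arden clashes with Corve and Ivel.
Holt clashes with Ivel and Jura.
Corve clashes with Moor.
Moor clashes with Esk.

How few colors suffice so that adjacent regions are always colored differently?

3

The cycle Ness-Jura-Kell-Ivel-Arden-Ness has odd length 5, so it cannot be 2-colored; at least 3 colors are needed.
3 colors suffice: color 1 → {Ivel, Moor, Jura}; color 2 → {Ness, Kell, Holt, Corve, Esk}; color 3 → {Arden}. No two conflicting regions share a color.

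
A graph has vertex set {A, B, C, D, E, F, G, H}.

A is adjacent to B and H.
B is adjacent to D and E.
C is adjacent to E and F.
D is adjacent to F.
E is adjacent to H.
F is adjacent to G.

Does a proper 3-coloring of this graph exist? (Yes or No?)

The chromatic number is 3. The cycle C-E-B-D-F-C has odd length 5, so it cannot be 2-colored; at least 3 colors are needed.
3 colors suffice: color red → {B, F, H}; color blue → {A, D, E, G}; color green → {C}.
That is already a proper 3-coloring.

Yes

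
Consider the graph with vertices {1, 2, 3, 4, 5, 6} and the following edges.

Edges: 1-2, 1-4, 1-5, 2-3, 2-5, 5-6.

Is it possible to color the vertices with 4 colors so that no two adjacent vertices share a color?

Yes

The chromatic number is 3. 1, 2, 5 form a triangle, so at least 3 colors are needed.
3 colors suffice: color a → {2, 4, 6}; color b → {1, 3}; color c → {5}.
Since 4 ≥ 3, a proper 4-coloring certainly exists.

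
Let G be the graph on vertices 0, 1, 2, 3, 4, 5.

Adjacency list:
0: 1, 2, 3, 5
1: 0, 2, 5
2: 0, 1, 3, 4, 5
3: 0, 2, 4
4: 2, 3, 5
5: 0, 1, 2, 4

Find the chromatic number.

0, 1, 2, 5 are mutually adjacent (a clique of size 4), so at least 4 colors are needed.
A valid assignment using 4 colors: 0=b, 1=d, 2=a, 3=c, 4=b, 5=c. No two adjacent vertices share a color.

4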